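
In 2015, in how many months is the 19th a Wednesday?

Check the 19th of each month of 2015: Jan 19: Mon, Feb 19: Thu, Mar 19: Thu, Apr 19: Sun, May 19: Tue, Jun 19: Fri, Jul 19: Sun, Aug 19: Wed, Sep 19: Sat, Oct 19: Mon, Nov 19: Thu, Dec 19: Sat.
Wednesday occurs in August — 1 month.

1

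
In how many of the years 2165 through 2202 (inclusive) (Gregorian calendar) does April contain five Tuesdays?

12

April has 30 days; it has five Tuesdays when Tuesday falls among the first (month-length − 28) days — i.e. when April 1 is one of Tuesday/Monday.
April 1 by year: 2165:Mon✓ 2166:Tue✓ 2167:Wed 2168:Fri 2169:Sat 2170:Sun 2171:Mon✓ 2172:Wed 2173:Thu 2174:Fri 2175:Sat 2176:Mon✓ 2177:Tue✓ 2178:Wed 2179:Thu …(8 more)… 2188:Tue✓ 2189:Wed 2190:Thu 2191:Fri 2192:Sun 2193:Mon✓ 2194:Tue✓ 2195:Wed 2196:Fri 2197:Sat 2198:Sun 2199:Mon✓ 2200:Tue✓ 2201:Wed 2202:Thu
Years with five Tuesdays: 2165, 2166, 2171, 2176, 2177, 2182, 2183, 2188, 2193, 2194, 2199, 2200 → 12.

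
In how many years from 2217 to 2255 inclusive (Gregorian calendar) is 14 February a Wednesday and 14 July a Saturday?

Check each year's weekday for 14 February and 14 July:
  2217: Fri/Mon  2218: Sat/Tue  2219: Sun/Wed  2220: Mon/Fri  2221: Wed/Sat ✓  2222: Thu/Sun  2223: Fri/Mon  2224: Sat/Wed  2225: Mon/Thu  2226: Tue/Fri  2227: Wed/Sat ✓  2228: Thu/Mon  2229: Sat/Tue  2230: Sun/Wed  …(11 more)…  2242: Mon/Thu  2243: Tue/Fri  2244: Wed/Sun  2245: Fri/Mon  2246: Sat/Tue  2247: Sun/Wed  2248: Mon/Fri  2249: Wed/Sat ✓  2250: Thu/Sun  2251: Fri/Mon  2252: Sat/Wed  2253: Mon/Thu  2254: Tue/Fri  2255: Wed/Sat ✓
Both conditions hold in: 2221, 2227, 2238, 2249, 2255 — 5.

5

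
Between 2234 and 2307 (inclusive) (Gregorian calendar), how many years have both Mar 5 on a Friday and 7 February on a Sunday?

Check each year's weekday for Mar 5 and 7 February:
  2234: Wed/Fri  2235: Thu/Sat  2236: Sat/Sun  2237: Sun/Tue  2238: Mon/Wed  2239: Tue/Thu  2240: Thu/Fri  2241: Fri/Sun ✓  2242: Sat/Mon  2243: Sun/Tue  2244: Tue/Wed  2245: Wed/Fri  2246: Thu/Sat  2247: Fri/Sun ✓  …(46 more)…  2294: Mon/Wed  2295: Tue/Thu  2296: Thu/Fri  2297: Fri/Sun ✓  2298: Sat/Mon  2299: Sun/Tue  2300: Mon/Wed  2301: Tue/Thu  2302: Wed/Fri  2303: Thu/Sat  2304: Sat/Sun  2305: Sun/Tue  2306: Mon/Wed  2307: Tue/Thu
Both conditions hold in: 2241, 2247, 2258, 2269, 2275, 2286, 2297 — 7.

7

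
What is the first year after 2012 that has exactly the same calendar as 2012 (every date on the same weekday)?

Two years share a calendar iff Jan 1 falls on the same weekday and both are leap or both are common. 2012: Jan 1 is Sunday, leap year.
2013: Jan 1 Tuesday, common
2014: Jan 1 Wednesday, common
2015: Jan 1 Thursday, common
2016: Jan 1 Friday, leap
2017: Jan 1 Sunday, common
2018: Jan 1 Monday, common
2019: Jan 1 Tuesday, common
2020: Jan 1 Wednesday, leap
2021: Jan 1 Friday, common
2022: Jan 1 Saturday, common
2023: Jan 1 Sunday, common
2024: Jan 1 Monday, leap
2025: Jan 1 Wednesday, common
2026: Jan 1 Thursday, common
2027: Jan 1 Friday, common
2028: Jan 1 Saturday, leap
2029: Jan 1 Monday, common
2030: Jan 1 Tuesday, common
2031: Jan 1 Wednesday, common
2032: Jan 1 Thursday, leap
2033: Jan 1 Saturday, common
2034: Jan 1 Sunday, common
2035: Jan 1 Monday, common
2036: Jan 1 Tuesday, leap
2037: Jan 1 Thursday, common
2038: Jan 1 Friday, common
2039: Jan 1 Saturday, common
2040: Jan 1 Sunday, leap
2040 matches on both conditions.

2040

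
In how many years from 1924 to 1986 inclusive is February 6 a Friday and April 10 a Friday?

Check each year's weekday for February 6 and April 10:
  1924: Wed/Thu  1925: Fri/Fri ✓  1926: Sat/Sat  1927: Sun/Sun  1928: Mon/Tue  1929: Wed/Wed  1930: Thu/Thu  1931: Fri/Fri ✓  1932: Sat/Sun  1933: Mon/Mon  1934: Tue/Tue  1935: Wed/Wed  1936: Thu/Fri  1937: Sat/Sat  …(35 more)…  1973: Tue/Tue  1974: Wed/Wed  1975: Thu/Thu  1976: Fri/Sat  1977: Sun/Sun  1978: Mon/Mon  1979: Tue/Tue  1980: Wed/Thu  1981: Fri/Fri ✓  1982: Sat/Sat  1983: Sun/Sun  1984: Mon/Tue  1985: Wed/Wed  1986: Thu/Thu
Both conditions hold in: 1925, 1931, 1942, 1953, 1959, 1970, 1981 — 7.

7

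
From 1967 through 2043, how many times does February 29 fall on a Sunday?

3

Leap years in 1967–2043: 19 of them.
Feb 29 weekday advances by 5 (mod 7) from one leap year to the next four years later (or differs when a century non-leap intervenes).
Leap-day weekdays: 1968:Thu 1972:Tue 1976:Sun✓ 1980:Fri 1984:Wed 1988:Mon 1992:Sat 1996:Thu 2000:Tue 2004:Sun✓ 2008:Fri 2012:Wed 2016:Mon 2020:Sat 2024:Thu 2028:Tue 2032:Sun✓ 2036:Fri 2040:Wed
Sunday: 1976, 2004, 2032 → 3.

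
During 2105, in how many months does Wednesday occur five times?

A month of length L has five Wednesdays iff its first Wednesday is on day ≤ L−28 (so day 1–3 in a 31-day month, 1–2 in a 30-day month, day 1 in a leap February).
Checking each month of 2105: Jan starts Thu (31d); Feb starts Sun (28d); Mar starts Sun (31d); Apr starts Wed (30d) ✓; May starts Fri (31d); Jun starts Mon (30d); Jul starts Wed (31d) ✓; Aug starts Sat (31d); Sep starts Tue (30d) ✓; Oct starts Thu (31d); Nov starts Sun (30d); Dec starts Tue (31d) ✓.
Five-Wednesday months: April, July, September, December → 4.

4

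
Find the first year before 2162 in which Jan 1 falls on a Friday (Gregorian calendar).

2151

Jan 1 advances by 2 weekdays after a leap year and by 1 after a common year.
2162: Jan 1 is Friday.
2161: Thursday
2160: Tuesday (leap)
2159: Monday
2158: Sunday
2157: Saturday
2156: Thursday (leap)
2155: Wednesday
2154: Tuesday
2153: Monday
2152: Saturday (leap)
2151: Friday
2151 begins on a Friday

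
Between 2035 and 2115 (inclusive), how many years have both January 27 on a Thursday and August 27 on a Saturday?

9

Check each year's weekday for January 27 and August 27:
  2035: Sat/Mon  2036: Sun/Wed  2037: Tue/Thu  2038: Wed/Fri  2039: Thu/Sat ✓  2040: Fri/Mon  2041: Sun/Tue  2042: Mon/Wed  2043: Tue/Thu  2044: Wed/Sat  2045: Fri/Sun  2046: Sat/Mon  2047: Sun/Tue  2048: Mon/Thu  …(53 more)…  2102: Fri/Sun  2103: Sat/Mon  2104: Sun/Wed  2105: Tue/Thu  2106: Wed/Fri  2107: Thu/Sat ✓  2108: Fri/Mon  2109: Sun/Tue  2110: Mon/Wed  2111: Tue/Thu  2112: Wed/Sat  2113: Fri/Sun  2114: Sat/Mon  2115: Sun/Tue
Both conditions hold in: 2039, 2050, 2061, 2067, 2078, 2089, 2095, 2101, 2107 — 9.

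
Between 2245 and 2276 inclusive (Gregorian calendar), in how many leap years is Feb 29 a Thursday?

Leap years in 2245–2276: 8 of them.
Feb 29 weekday advances by 5 (mod 7) from one leap year to the next four years later (or differs when a century non-leap intervenes).
Leap-day weekdays: 2248:Tue 2252:Sun 2256:Fri 2260:Wed 2264:Mon 2268:Sat 2272:Thu✓ 2276:Tue
Thursday: 2272 → 1.

1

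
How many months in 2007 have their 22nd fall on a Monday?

Check the 22nd of each month of 2007: Jan 22: Mon, Feb 22: Thu, Mar 22: Thu, Apr 22: Sun, May 22: Tue, Jun 22: Fri, Jul 22: Sun, Aug 22: Wed, Sep 22: Sat, Oct 22: Mon, Nov 22: Thu, Dec 22: Sat.
Monday occurs in January, October — 2 months.

2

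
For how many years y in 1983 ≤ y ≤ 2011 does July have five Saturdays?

13

July has 31 days; it has five Saturdays when Saturday falls among the first (month-length − 28) days — i.e. when July 1 is one of Saturday/Friday/Thursday.
July 1 by year: 1983:Fri✓ 1984:Sun 1985:Mon 1986:Tue 1987:Wed 1988:Fri✓ 1989:Sat✓ 1990:Sun 1991:Mon 1992:Wed 1993:Thu✓ 1994:Fri✓ 1995:Sat✓ 1996:Mon 1997:Tue 1998:Wed 1999:Thu✓ 2000:Sat✓ 2001:Sun 2002:Mon 2003:Tue 2004:Thu✓ 2005:Fri✓ 2006:Sat✓ 2007:Sun 2008:Tue 2009:Wed 2010:Thu✓ 2011:Fri✓
Years with five Saturdays: 1983, 1988, 1989, 1993, 1994, 1995, 1999, 2000, 2004, 2005, 2006, 2010, 2011 → 13.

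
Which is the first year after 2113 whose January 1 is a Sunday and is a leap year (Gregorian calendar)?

Jan 1 advances by 2 weekdays after a leap year and by 1 after a common year.
2113: Jan 1 is Sunday.
2114: Monday
2115: Tuesday
2116: Wednesday (leap)
2117: Friday
2118: Saturday
2119: Sunday
2120: Monday (leap)
2121: Wednesday
2122: Thursday
2123: Friday
2124: Saturday (leap)
2125: Monday
2126: Tuesday
2127: Wednesday
2128: Thursday (leap)
2129: Saturday
2130: Sunday
2131: Monday
2132: Tuesday (leap)
2133: Thursday
2134: Friday
2135: Saturday
2136: Sunday (leap)
2136 begins on a Sunday and is a leap year.

2136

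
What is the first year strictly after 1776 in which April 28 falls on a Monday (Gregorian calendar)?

1777

From one year to the next, a fixed date's weekday advances by 1, or by 2 when a Feb 29 lies between the two dates.
1776: April 28 is Sunday.
1777: Monday (+1)
April 28 falls on a Monday in 1777.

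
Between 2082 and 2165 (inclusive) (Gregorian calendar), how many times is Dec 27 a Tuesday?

Track Dec 27's weekday year by year (advancing +1, or +2 across a Feb 29):
  2082: Sun  2083: Mon (+1)  2084: Wed (+2)  2085: Thu (+1)  2086: Fri (+1)
  2087: Sat (+1)  2088: Mon (+2)  2089: Tue (+1) ✓  2090: Wed (+1)  2091: Thu (+1)
  2092: Sat (+2)  2093: Sun (+1)  2094: Mon (+1)  2095: Tue (+1) ✓  … (56 more years) …
  2152: Wed (+2)  2153: Thu (+1)  2154: Fri (+1)  2155: Sat (+1)  2156: Mon (+2)
  2157: Tue (+1) ✓  2158: Wed (+1)  2159: Thu (+1)  2160: Sat (+2)  2161: Sun (+1)
  2162: Mon (+1)  2163: Tue (+1) ✓  2164: Thu (+2)  2165: Fri (+1)
Tuesday years: 2089, 2095, 2101, 2107, 2112, 2118, 2129, 2135, 2140, 2146, 2157, 2163 — 12 in total.

12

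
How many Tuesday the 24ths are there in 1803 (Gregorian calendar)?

1

Check the 24th of each month of 1803: Jan 24: Mon, Feb 24: Thu, Mar 24: Thu, Apr 24: Sun, May 24: Tue, Jun 24: Fri, Jul 24: Sun, Aug 24: Wed, Sep 24: Sat, Oct 24: Mon, Nov 24: Thu, Dec 24: Sat.
Tuesday occurs in May — 1 month.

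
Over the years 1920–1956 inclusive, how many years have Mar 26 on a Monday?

6

Track Mar 26's weekday year by year (advancing +1, or +2 across a Feb 29):
  1920: Fri  1921: Sat (+1)  1922: Sun (+1)  1923: Mon (+1) ✓  1924: Wed (+2)
  1925: Thu (+1)  1926: Fri (+1)  1927: Sat (+1)  1928: Mon (+2) ✓  1929: Tue (+1)
  1930: Wed (+1)  1931: Thu (+1)  1932: Sat (+2)  1933: Sun (+1)  … (9 more years) …
  1943: Fri (+1)  1944: Sun (+2)  1945: Mon (+1) ✓  1946: Tue (+1)  1947: Wed (+1)
  1948: Fri (+2)  1949: Sat (+1)  1950: Sun (+1)  1951: Mon (+1) ✓  1952: Wed (+2)
  1953: Thu (+1)  1954: Fri (+1)  1955: Sat (+1)  1956: Mon (+2) ✓
Monday years: 1923, 1928, 1934, 1945, 1951, 1956 — 6 in total.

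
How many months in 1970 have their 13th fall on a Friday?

Check the 13th of each month of 1970: Jan 13: Tue, Feb 13: Fri, Mar 13: Fri, Apr 13: Mon, May 13: Wed, Jun 13: Sat, Jul 13: Mon, Aug 13: Thu, Sep 13: Sun, Oct 13: Tue, Nov 13: Fri, Dec 13: Sun.
Friday occurs in February, March, November — 3 months.

3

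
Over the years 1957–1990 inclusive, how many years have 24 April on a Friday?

Track 24 April's weekday year by year (advancing +1, or +2 across a Feb 29):
  1957: Wed  1958: Thu (+1)  1959: Fri (+1) ✓  1960: Sun (+2)  1961: Mon (+1)
  1962: Tue (+1)  1963: Wed (+1)  1964: Fri (+2) ✓  1965: Sat (+1)  1966: Sun (+1)
  1967: Mon (+1)  1968: Wed (+2)  1969: Thu (+1)  1970: Fri (+1) ✓  … (6 more years) …
  1977: Sun (+1)  1978: Mon (+1)  1979: Tue (+1)  1980: Thu (+2)  1981: Fri (+1) ✓
  1982: Sat (+1)  1983: Sun (+1)  1984: Tue (+2)  1985: Wed (+1)  1986: Thu (+1)
  1987: Fri (+1) ✓  1988: Sun (+2)  1989: Mon (+1)  1990: Tue (+1)
Friday years: 1959, 1964, 1970, 1981, 1987 — 5 in total.

5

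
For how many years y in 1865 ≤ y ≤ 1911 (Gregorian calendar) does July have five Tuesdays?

July has 31 days; it has five Tuesdays when Tuesday falls among the first (month-length − 28) days — i.e. when July 1 is one of Tuesday/Monday/Sunday.
July 1 by year: 1865:Sat 1866:Sun✓ 1867:Mon✓ 1868:Wed 1869:Thu 1870:Fri 1871:Sat 1872:Mon✓ 1873:Tue✓ 1874:Wed 1875:Thu 1876:Sat 1877:Sun✓ 1878:Mon✓ 1879:Tue✓ …(17 more)… 1897:Thu 1898:Fri 1899:Sat 1900:Sun✓ 1901:Mon✓ 1902:Tue✓ 1903:Wed 1904:Fri 1905:Sat 1906:Sun✓ 1907:Mon✓ 1908:Wed 1909:Thu 1910:Fri 1911:Sat
Years with five Tuesdays: 1866, 1867, 1872, 1873, 1877, 1878, 1879, 1883, 1884, 1888, 1889, 1890, 1894, 1895, 1900, 1901, 1902, 1906, 1907 → 19.

19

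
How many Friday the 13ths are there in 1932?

1

Check the 13th of each month of 1932: Jan 13: Wed, Feb 13: Sat, Mar 13: Sun, Apr 13: Wed, May 13: Fri, Jun 13: Mon, Jul 13: Wed, Aug 13: Sat, Sep 13: Tue, Oct 13: Thu, Nov 13: Sun, Dec 13: Tue.
Friday occurs in May — 1 month.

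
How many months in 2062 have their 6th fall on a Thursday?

2

Check the 6th of each month of 2062: Jan 6: Fri, Feb 6: Mon, Mar 6: Mon, Apr 6: Thu, May 6: Sat, Jun 6: Tue, Jul 6: Thu, Aug 6: Sun, Sep 6: Wed, Oct 6: Fri, Nov 6: Mon, Dec 6: Wed.
Thursday occurs in April, July — 2 months.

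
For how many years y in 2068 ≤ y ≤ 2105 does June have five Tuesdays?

11

June has 30 days; it has five Tuesdays when Tuesday falls among the first (month-length − 28) days — i.e. when June 1 is one of Tuesday/Monday.
June 1 by year: 2068:Fri 2069:Sat 2070:Sun 2071:Mon✓ 2072:Wed 2073:Thu 2074:Fri 2075:Sat 2076:Mon✓ 2077:Tue✓ 2078:Wed 2079:Thu 2080:Sat 2081:Sun 2082:Mon✓ …(8 more)… 2091:Fri 2092:Sun 2093:Mon✓ 2094:Tue✓ 2095:Wed 2096:Fri 2097:Sat 2098:Sun 2099:Mon✓ 2100:Tue✓ 2101:Wed 2102:Thu 2103:Fri 2104:Sun 2105:Mon✓
Years with five Tuesdays: 2071, 2076, 2077, 2082, 2083, 2088, 2093, 2094, 2099, 2100, 2105 → 11.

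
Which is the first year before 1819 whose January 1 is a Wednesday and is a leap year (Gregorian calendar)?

1812

Jan 1 advances by 2 weekdays after a leap year and by 1 after a common year.
1819: Jan 1 is Friday.
1818: Thursday
1817: Wednesday
1816: Monday (leap)
1815: Sunday
1814: Saturday
1813: Friday
1812: Wednesday (leap)
1812 begins on a Wednesday and is a leap year.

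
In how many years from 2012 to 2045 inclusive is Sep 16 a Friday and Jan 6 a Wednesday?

2

Check each year's weekday for Sep 16 and Jan 6:
  2012: Sun/Fri  2013: Mon/Sun  2014: Tue/Mon  2015: Wed/Tue  2016: Fri/Wed ✓  2017: Sat/Fri  2018: Sun/Sat  2019: Mon/Sun  2020: Wed/Mon  2021: Thu/Wed  2022: Fri/Thu  2023: Sat/Fri  2024: Mon/Sat  2025: Tue/Mon  …(6 more)…  2032: Thu/Tue  2033: Fri/Thu  2034: Sat/Fri  2035: Sun/Sat  2036: Tue/Sun  2037: Wed/Tue  2038: Thu/Wed  2039: Fri/Thu  2040: Sun/Fri  2041: Mon/Sun  2042: Tue/Mon  2043: Wed/Tue  2044: Fri/Wed ✓  2045: Sat/Fri
Both conditions hold in: 2016, 2044 — 2.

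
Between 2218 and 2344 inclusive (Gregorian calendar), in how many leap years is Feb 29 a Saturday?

Leap years in 2218–2344: 31 of them.
Feb 29 weekday advances by 5 (mod 7) from one leap year to the next four years later (or differs when a century non-leap intervenes).
Leap-day weekdays: 2220:Tue 2224:Sun 2228:Fri 2232:Wed 2236:Mon 2240:Sat✓ 2244:Thu 2248:Tue 2252:Sun 2256:Fri 2260:Wed 2264:Mon 2268:Sat✓ …(5 more)… 2292:Mon 2296:Sat✓ 2304:Mon 2308:Sat✓ 2312:Thu 2316:Tue 2320:Sun 2324:Fri 2328:Wed 2332:Mon 2336:Sat✓ 2340:Thu 2344:Tue
Saturday: 2240, 2268, 2296, 2308, 2336 → 5.

5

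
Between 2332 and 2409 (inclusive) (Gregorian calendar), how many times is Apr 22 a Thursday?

11

Track Apr 22's weekday year by year (advancing +1, or +2 across a Feb 29):
  2332: Fri  2333: Sat (+1)  2334: Sun (+1)  2335: Mon (+1)  2336: Wed (+2)
  2337: Thu (+1) ✓  2338: Fri (+1)  2339: Sat (+1)  2340: Mon (+2)  2341: Tue (+1)
  2342: Wed (+1)  2343: Thu (+1) ✓  2344: Sat (+2)  2345: Sun (+1)  … (50 more years) …
  2396: Mon (+2)  2397: Tue (+1)  2398: Wed (+1)  2399: Thu (+1) ✓  2400: Sat (+2)
  2401: Sun (+1)  2402: Mon (+1)  2403: Tue (+1)  2404: Thu (+2) ✓  2405: Fri (+1)
  2406: Sat (+1)  2407: Sun (+1)  2408: Tue (+2)  2409: Wed (+1)
Thursday years: 2337, 2343, 2348, 2354, 2365, 2371, 2376, 2382, 2393, 2399, 2404 — 11 in total.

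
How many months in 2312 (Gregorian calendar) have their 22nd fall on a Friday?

2

Check the 22nd of each month of 2312: Jan 22: Mon, Feb 22: Thu, Mar 22: Fri, Apr 22: Mon, May 22: Wed, Jun 22: Sat, Jul 22: Mon, Aug 22: Thu, Sep 22: Sun, Oct 22: Tue, Nov 22: Fri, Dec 22: Sun.
Friday occurs in March, November — 2 months.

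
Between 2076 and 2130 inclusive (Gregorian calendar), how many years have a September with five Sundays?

September has 30 days; it has five Sundays when Sunday falls among the first (month-length − 28) days — i.e. when September 1 is one of Sunday/Saturday.
September 1 by year: 2076:Tue 2077:Wed 2078:Thu 2079:Fri 2080:Sun✓ 2081:Mon 2082:Tue 2083:Wed 2084:Fri 2085:Sat✓ 2086:Sun✓ 2087:Mon 2088:Wed 2089:Thu 2090:Fri …(25 more)… 2116:Tue 2117:Wed 2118:Thu 2119:Fri 2120:Sun✓ 2121:Mon 2122:Tue 2123:Wed 2124:Fri 2125:Sat✓ 2126:Sun✓ 2127:Mon 2128:Wed 2129:Thu 2130:Fri
Years with five Sundays: 2080, 2085, 2086, 2091, 2096, 2097, 2103, 2108, 2109, 2114, 2115, 2120, 2125, 2126 → 14.

14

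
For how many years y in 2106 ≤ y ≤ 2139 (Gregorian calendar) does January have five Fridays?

January has 31 days; it has five Fridays when Friday falls among the first (month-length − 28) days — i.e. when January 1 is one of Friday/Thursday/Wednesday.
January 1 by year: 2106:Fri✓ 2107:Sat 2108:Sun 2109:Tue 2110:Wed✓ 2111:Thu✓ 2112:Fri✓ 2113:Sun 2114:Mon 2115:Tue 2116:Wed✓ 2117:Fri✓ 2118:Sat 2119:Sun 2120:Mon …(4 more)… 2125:Mon 2126:Tue 2127:Wed✓ 2128:Thu✓ 2129:Sat 2130:Sun 2131:Mon 2132:Tue 2133:Thu✓ 2134:Fri✓ 2135:Sat 2136:Sun 2137:Tue 2138:Wed✓ 2139:Thu✓
Years with five Fridays: 2106, 2110, 2111, 2112, 2116, 2117, 2121, 2122, 2123, 2127, 2128, 2133, 2134, 2138, 2139 → 15.

15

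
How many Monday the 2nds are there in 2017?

2

Check the 2nd of each month of 2017: Jan 2: Mon, Feb 2: Thu, Mar 2: Thu, Apr 2: Sun, May 2: Tue, Jun 2: Fri, Jul 2: Sun, Aug 2: Wed, Sep 2: Sat, Oct 2: Mon, Nov 2: Thu, Dec 2: Sat.
Monday occurs in January, October — 2 months.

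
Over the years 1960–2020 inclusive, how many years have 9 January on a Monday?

Track 9 January's weekday year by year (advancing +1, or +2 across a Feb 29):
  1960: Sat  1961: Mon (+2) ✓  1962: Tue (+1)  1963: Wed (+1)  1964: Thu (+1)
  1965: Sat (+2)  1966: Sun (+1)  1967: Mon (+1) ✓  1968: Tue (+1)  1969: Thu (+2)
  1970: Fri (+1)  1971: Sat (+1)  1972: Sun (+1)  1973: Tue (+2)  … (33 more years) …
  2007: Tue (+1)  2008: Wed (+1)  2009: Fri (+2)  2010: Sat (+1)  2011: Sun (+1)
  2012: Mon (+1) ✓  2013: Wed (+2)  2014: Thu (+1)  2015: Fri (+1)  2016: Sat (+1)
  2017: Mon (+2) ✓  2018: Tue (+1)  2019: Wed (+1)  2020: Thu (+1)
Monday years: 1961, 1967, 1978, 1984, 1989, 1995, 2006, 2012, 2017 — 9 in total.

9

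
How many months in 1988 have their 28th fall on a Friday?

1

Check the 28th of each month of 1988: Jan 28: Thu, Feb 28: Sun, Mar 28: Mon, Apr 28: Thu, May 28: Sat, Jun 28: Tue, Jul 28: Thu, Aug 28: Sun, Sep 28: Wed, Oct 28: Fri, Nov 28: Mon, Dec 28: Wed.
Friday occurs in October — 1 month.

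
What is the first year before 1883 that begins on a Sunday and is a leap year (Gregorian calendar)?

Jan 1 advances by 2 weekdays after a leap year and by 1 after a common year.
1883: Jan 1 is Monday.
1882: Sunday
1881: Saturday
1880: Thursday (leap)
1879: Wednesday
1878: Tuesday
1877: Monday
1876: Saturday (leap)
1875: Friday
1874: Thursday
1873: Wednesday
1872: Monday (leap)
1871: Sunday
1870: Saturday
1869: Friday
1868: Wednesday (leap)
1867: Tuesday
1866: Monday
1865: Sunday
1864: Friday (leap)
1863: Thursday
1862: Wednesday
1861: Tuesday
1860: Sunday (leap)
1860 begins on a Sunday and is a leap year.

1860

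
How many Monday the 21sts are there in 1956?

Check the 21st of each month of 1956: Jan 21: Sat, Feb 21: Tue, Mar 21: Wed, Apr 21: Sat, May 21: Mon, Jun 21: Thu, Jul 21: Sat, Aug 21: Tue, Sep 21: Fri, Oct 21: Sun, Nov 21: Wed, Dec 21: Fri.
Monday occurs in May — 1 month.

1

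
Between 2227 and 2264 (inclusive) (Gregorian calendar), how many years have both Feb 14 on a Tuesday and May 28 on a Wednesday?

0

Check each year's weekday for Feb 14 and May 28:
  2227: Wed/Mon  2228: Thu/Wed  2229: Sat/Thu  2230: Sun/Fri  2231: Mon/Sat  2232: Tue/Mon  2233: Thu/Tue  2234: Fri/Wed  2235: Sat/Thu  2236: Sun/Sat  2237: Tue/Sun  2238: Wed/Mon  2239: Thu/Tue  2240: Fri/Thu  …(10 more)…  2251: Fri/Wed  2252: Sat/Fri  2253: Mon/Sat  2254: Tue/Sun  2255: Wed/Mon  2256: Thu/Wed  2257: Sat/Thu  2258: Sun/Fri  2259: Mon/Sat  2260: Tue/Mon  2261: Thu/Tue  2262: Fri/Wed  2263: Sat/Thu  2264: Sun/Sat
Both conditions hold in: no year — 0.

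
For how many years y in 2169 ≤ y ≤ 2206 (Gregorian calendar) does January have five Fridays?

16

January has 31 days; it has five Fridays when Friday falls among the first (month-length − 28) days — i.e. when January 1 is one of Friday/Thursday/Wednesday.
January 1 by year: 2169:Sun 2170:Mon 2171:Tue 2172:Wed✓ 2173:Fri✓ 2174:Sat 2175:Sun 2176:Mon 2177:Wed✓ 2178:Thu✓ 2179:Fri✓ 2180:Sat 2181:Mon 2182:Tue 2183:Wed✓ …(8 more)… 2192:Sun 2193:Tue 2194:Wed✓ 2195:Thu✓ 2196:Fri✓ 2197:Sun 2198:Mon 2199:Tue 2200:Wed✓ 2201:Thu✓ 2202:Fri✓ 2203:Sat 2204:Sun 2205:Tue 2206:Wed✓
Years with five Fridays: 2172, 2173, 2177, 2178, 2179, 2183, 2184, 2189, 2190, 2194, 2195, 2196, 2200, 2201, 2202, 2206 → 16.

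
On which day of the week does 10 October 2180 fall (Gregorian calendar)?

Tuesday

January 1, 2180 is a Saturday.
October 10 is day 284 of the year, i.e. 283 days after Jan 1.
283 mod 7 = 3, so advance 3 weekdays from Saturday: Tuesday.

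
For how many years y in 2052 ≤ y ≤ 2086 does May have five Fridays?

16

May has 31 days; it has five Fridays when Friday falls among the first (month-length − 28) days — i.e. when May 1 is one of Friday/Thursday/Wednesday.
May 1 by year: 2052:Wed✓ 2053:Thu✓ 2054:Fri✓ 2055:Sat 2056:Mon 2057:Tue 2058:Wed✓ 2059:Thu✓ 2060:Sat 2061:Sun 2062:Mon 2063:Tue 2064:Thu✓ 2065:Fri✓ 2066:Sat …(5 more)… 2072:Sun 2073:Mon 2074:Tue 2075:Wed✓ 2076:Fri✓ 2077:Sat 2078:Sun 2079:Mon 2080:Wed✓ 2081:Thu✓ 2082:Fri✓ 2083:Sat 2084:Mon 2085:Tue 2086:Wed✓
Years with five Fridays: 2052, 2053, 2054, 2058, 2059, 2064, 2065, 2069, 2070, 2071, 2075, 2076, 2080, 2081, 2082, 2086 → 16.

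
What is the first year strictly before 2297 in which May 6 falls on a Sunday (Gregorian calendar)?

2294

From one year to the next, a fixed date's weekday advances by 1, or by 2 when a Feb 29 lies between the two dates.
2297: May 6 is Thursday.
2296: Wednesday (−1)
2295: Monday (−2)
2294: Sunday (−1)
May 6 falls on a Sunday in 2294.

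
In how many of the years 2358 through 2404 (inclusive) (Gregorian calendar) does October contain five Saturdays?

20

October has 31 days; it has five Saturdays when Saturday falls among the first (month-length − 28) days — i.e. when October 1 is one of Saturday/Friday/Thursday.
October 1 by year: 2358:Wed 2359:Thu✓ 2360:Sat✓ 2361:Sun 2362:Mon 2363:Tue 2364:Thu✓ 2365:Fri✓ 2366:Sat✓ 2367:Sun 2368:Tue 2369:Wed 2370:Thu✓ 2371:Fri✓ 2372:Sun …(17 more)… 2390:Mon 2391:Tue 2392:Thu✓ 2393:Fri✓ 2394:Sat✓ 2395:Sun 2396:Tue 2397:Wed 2398:Thu✓ 2399:Fri✓ 2400:Sun 2401:Mon 2402:Tue 2403:Wed 2404:Fri✓
Years with five Saturdays: 2359, 2360, 2364, 2365, 2366, 2370, 2371, 2376, 2377, 2381, 2382, 2383, 2387, 2388, 2392, 2393, 2394, 2398, 2399, 2404 → 20.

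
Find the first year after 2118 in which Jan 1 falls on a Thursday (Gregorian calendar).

2122

Jan 1 advances by 2 weekdays after a leap year and by 1 after a common year.
2118: Jan 1 is Saturday.
2119: Sunday
2120: Monday (leap)
2121: Wednesday
2122: Thursday
2122 begins on a Thursday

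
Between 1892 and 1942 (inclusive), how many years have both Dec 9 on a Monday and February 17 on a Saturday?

2

Check each year's weekday for Dec 9 and February 17:
  1892: Fri/Wed  1893: Sat/Fri  1894: Sun/Sat  1895: Mon/Sun  1896: Wed/Mon  1897: Thu/Wed  1898: Fri/Thu  1899: Sat/Fri  1900: Sun/Sat  1901: Mon/Sun  1902: Tue/Mon  1903: Wed/Tue  1904: Fri/Wed  1905: Sat/Fri  …(23 more)…  1929: Mon/Sun  1930: Tue/Mon  1931: Wed/Tue  1932: Fri/Wed  1933: Sat/Fri  1934: Sun/Sat  1935: Mon/Sun  1936: Wed/Mon  1937: Thu/Wed  1938: Fri/Thu  1939: Sat/Fri  1940: Mon/Sat ✓  1941: Tue/Mon  1942: Wed/Tue
Both conditions hold in: 1912, 1940 — 2.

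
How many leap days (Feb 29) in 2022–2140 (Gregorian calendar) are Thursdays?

4

Leap years in 2022–2140: 29 of them.
Feb 29 weekday advances by 5 (mod 7) from one leap year to the next four years later (or differs when a century non-leap intervenes).
Leap-day weekdays: 2024:Thu✓ 2028:Tue 2032:Sun 2036:Fri 2040:Wed 2044:Mon 2048:Sat 2052:Thu✓ 2056:Tue 2060:Sun 2064:Fri 2068:Wed 2072:Mon …(3 more)… 2088:Sun 2092:Fri 2096:Wed 2104:Fri 2108:Wed 2112:Mon 2116:Sat 2120:Thu✓ 2124:Tue 2128:Sun 2132:Fri 2136:Wed 2140:Mon
Thursday: 2024, 2052, 2080, 2120 → 4.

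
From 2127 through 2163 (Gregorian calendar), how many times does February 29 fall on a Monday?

1

Leap years in 2127–2163: 9 of them.
Feb 29 weekday advances by 5 (mod 7) from one leap year to the next four years later (or differs when a century non-leap intervenes).
Leap-day weekdays: 2128:Sun 2132:Fri 2136:Wed 2140:Mon✓ 2144:Sat 2148:Thu 2152:Tue 2156:Sun 2160:Fri
Monday: 2140 → 1.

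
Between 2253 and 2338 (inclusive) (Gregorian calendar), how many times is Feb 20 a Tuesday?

Track Feb 20's weekday year by year (advancing +1, or +2 across a Feb 29):
  2253: Sun  2254: Mon (+1)  2255: Tue (+1) ✓  2256: Wed (+1)  2257: Fri (+2)
  2258: Sat (+1)  2259: Sun (+1)  2260: Mon (+1)  2261: Wed (+2)  2262: Thu (+1)
  2263: Fri (+1)  2264: Sat (+1)  2265: Mon (+2)  2266: Tue (+1) ✓  … (58 more years) …
  2325: Fri (+2)  2326: Sat (+1)  2327: Sun (+1)  2328: Mon (+1)  2329: Wed (+2)
  2330: Thu (+1)  2331: Fri (+1)  2332: Sat (+1)  2333: Mon (+2)  2334: Tue (+1) ✓
  2335: Wed (+1)  2336: Thu (+1)  2337: Sat (+2)  2338: Sun (+1)
Tuesday years: 2255, 2266, 2272, 2277, 2283, 2294, 2300, 2306, 2312, 2317, 2323, 2334 — 12 in total.

12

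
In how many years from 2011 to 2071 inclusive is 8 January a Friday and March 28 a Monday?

Check each year's weekday for 8 January and March 28:
  2011: Sat/Mon  2012: Sun/Wed  2013: Tue/Thu  2014: Wed/Fri  2015: Thu/Sat  2016: Fri/Mon ✓  2017: Sun/Tue  2018: Mon/Wed  2019: Tue/Thu  2020: Wed/Sat  2021: Fri/Sun  2022: Sat/Mon  2023: Sun/Tue  2024: Mon/Thu  …(33 more)…  2058: Tue/Thu  2059: Wed/Fri  2060: Thu/Sun  2061: Sat/Mon  2062: Sun/Tue  2063: Mon/Wed  2064: Tue/Fri  2065: Thu/Sat  2066: Fri/Sun  2067: Sat/Mon  2068: Sun/Wed  2069: Tue/Thu  2070: Wed/Fri  2071: Thu/Sat
Both conditions hold in: 2016, 2044 — 2.

2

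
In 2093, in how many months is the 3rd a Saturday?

Check the 3rd of each month of 2093: Jan 3: Sat, Feb 3: Tue, Mar 3: Tue, Apr 3: Fri, May 3: Sun, Jun 3: Wed, Jul 3: Fri, Aug 3: Mon, Sep 3: Thu, Oct 3: Sat, Nov 3: Tue, Dec 3: Thu.
Saturday occurs in January, October — 2 months.

2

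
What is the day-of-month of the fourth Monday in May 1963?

27

May 1, 1963 is a Wednesday, so the first Monday is the 6th.
The fourth Monday is 6 + 21 = 27.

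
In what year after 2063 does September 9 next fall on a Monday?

From one year to the next, a fixed date's weekday advances by 1, or by 2 when a Feb 29 lies between the two dates.
2063: September 9 is Sunday.
2064: Tuesday (+2)
2065: Wednesday (+1)
2066: Thursday (+1)
2067: Friday (+1)
2068: Sunday (+2)
2069: Monday (+1)
September 9 falls on a Monday in 2069.

2069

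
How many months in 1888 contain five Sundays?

A month of length L has five Sundays iff its first Sunday is on day ≤ L−28 (so day 1–3 in a 31-day month, 1–2 in a 30-day month, day 1 in a leap February).
Checking each month of 1888: Jan starts Sun (31d) ✓; Feb starts Wed (29d); Mar starts Thu (31d); Apr starts Sun (30d) ✓; May starts Tue (31d); Jun starts Fri (30d); Jul starts Sun (31d) ✓; Aug starts Wed (31d); Sep starts Sat (30d) ✓; Oct starts Mon (31d); Nov starts Thu (30d); Dec starts Sat (31d) ✓.
Five-Sunday months: January, April, July, September, December → 5.

5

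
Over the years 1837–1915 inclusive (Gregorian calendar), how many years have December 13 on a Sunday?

Track December 13's weekday year by year (advancing +1, or +2 across a Feb 29):
  1837: Wed  1838: Thu (+1)  1839: Fri (+1)  1840: Sun (+2) ✓  1841: Mon (+1)
  1842: Tue (+1)  1843: Wed (+1)  1844: Fri (+2)  1845: Sat (+1)  1846: Sun (+1) ✓
  1847: Mon (+1)  1848: Wed (+2)  1849: Thu (+1)  1850: Fri (+1)  … (51 more years) …
  1902: Sat (+1)  1903: Sun (+1) ✓  1904: Tue (+2)  1905: Wed (+1)  1906: Thu (+1)
  1907: Fri (+1)  1908: Sun (+2) ✓  1909: Mon (+1)  1910: Tue (+1)  1911: Wed (+1)
  1912: Fri (+2)  1913: Sat (+1)  1914: Sun (+1) ✓  1915: Mon (+1)
Sunday years: 1840, 1846, 1857, 1863, 1868, 1874, 1885, 1891, 1896, 1903, 1908, 1914 — 12 in total.

12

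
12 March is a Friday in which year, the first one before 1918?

1915

From one year to the next, a fixed date's weekday advances by 1, or by 2 when a Feb 29 lies between the two dates.
1918: March 12 is Tuesday.
1917: Monday (−1)
1916: Sunday (−1)
1915: Friday (−2)
12 March falls on a Friday in 1915.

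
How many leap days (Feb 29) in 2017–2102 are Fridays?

Leap years in 2017–2102: 20 of them.
Feb 29 weekday advances by 5 (mod 7) from one leap year to the next four years later (or differs when a century non-leap intervenes).
Leap-day weekdays: 2020:Sat 2024:Thu 2028:Tue 2032:Sun 2036:Fri✓ 2040:Wed 2044:Mon 2048:Sat 2052:Thu 2056:Tue 2060:Sun 2064:Fri✓ 2068:Wed 2072:Mon 2076:Sat 2080:Thu 2084:Tue 2088:Sun 2092:Fri✓ 2096:Wed
Friday: 2036, 2064, 2092 → 3.

3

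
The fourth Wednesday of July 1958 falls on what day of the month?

July 1, 1958 is a Tuesday, so the first Wednesday is the 2nd.
The fourth Wednesday is 2 + 21 = 23.

23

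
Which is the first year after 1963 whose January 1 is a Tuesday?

1974

Jan 1 advances by 2 weekdays after a leap year and by 1 after a common year.
1963: Jan 1 is Tuesday.
1964: Wednesday (leap)
1965: Friday
1966: Saturday
1967: Sunday
1968: Monday (leap)
1969: Wednesday
1970: Thursday
1971: Friday
1972: Saturday (leap)
1973: Monday
1974: Tuesday
1974 begins on a Tuesday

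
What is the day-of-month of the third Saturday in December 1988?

17

December 1, 1988 is a Thursday, so the first Saturday is the 3rd.
The third Saturday is 3 + 14 = 17.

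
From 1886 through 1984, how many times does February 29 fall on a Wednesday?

Leap years in 1886–1984: 24 of them.
Feb 29 weekday advances by 5 (mod 7) from one leap year to the next four years later (or differs when a century non-leap intervenes).
Leap-day weekdays: 1888:Wed✓ 1892:Mon 1896:Sat 1904:Mon 1908:Sat 1912:Thu 1916:Tue 1920:Sun 1924:Fri 1928:Wed✓ 1932:Mon 1936:Sat 1940:Thu 1944:Tue 1948:Sun 1952:Fri 1956:Wed✓ 1960:Mon 1964:Sat 1968:Thu 1972:Tue 1976:Sun 1980:Fri 1984:Wed✓
Wednesday: 1888, 1928, 1956, 1984 → 4.

4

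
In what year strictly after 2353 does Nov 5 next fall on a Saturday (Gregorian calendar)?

From one year to the next, a fixed date's weekday advances by 1, or by 2 when a Feb 29 lies between the two dates.
2353: November 5 is Thursday.
2354: Friday (+1)
2355: Saturday (+1)
Nov 5 falls on a Saturday in 2355.

2355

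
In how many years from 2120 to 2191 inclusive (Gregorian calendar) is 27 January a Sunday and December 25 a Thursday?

Check each year's weekday for 27 January and December 25:
  2120: Sat/Wed  2121: Mon/Thu  2122: Tue/Fri  2123: Wed/Sat  2124: Thu/Mon  2125: Sat/Tue  2126: Sun/Wed  2127: Mon/Thu  2128: Tue/Sat  2129: Thu/Sun  2130: Fri/Mon  2131: Sat/Tue  2132: Sun/Thu ✓  2133: Tue/Fri  …(44 more)…  2178: Tue/Fri  2179: Wed/Sat  2180: Thu/Mon  2181: Sat/Tue  2182: Sun/Wed  2183: Mon/Thu  2184: Tue/Sat  2185: Thu/Sun  2186: Fri/Mon  2187: Sat/Tue  2188: Sun/Thu ✓  2189: Tue/Fri  2190: Wed/Sat  2191: Thu/Sun
Both conditions hold in: 2132, 2160, 2188 — 3.

3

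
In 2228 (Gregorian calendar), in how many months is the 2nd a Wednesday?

3

Check the 2nd of each month of 2228: Jan 2: Wed, Feb 2: Sat, Mar 2: Sun, Apr 2: Wed, May 2: Fri, Jun 2: Mon, Jul 2: Wed, Aug 2: Sat, Sep 2: Tue, Oct 2: Thu, Nov 2: Sun, Dec 2: Tue.
Wednesday occurs in January, April, July — 3 months.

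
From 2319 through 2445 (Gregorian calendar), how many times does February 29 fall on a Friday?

Leap years in 2319–2445: 32 of them.
Feb 29 weekday advances by 5 (mod 7) from one leap year to the next four years later (or differs when a century non-leap intervenes).
Leap-day weekdays: 2320:Sun 2324:Fri✓ 2328:Wed 2332:Mon 2336:Sat 2340:Thu 2344:Tue 2348:Sun 2352:Fri✓ 2356:Wed 2360:Mon 2364:Sat 2368:Thu …(6 more)… 2396:Thu 2400:Tue 2404:Sun 2408:Fri✓ 2412:Wed 2416:Mon 2420:Sat 2424:Thu 2428:Tue 2432:Sun 2436:Fri✓ 2440:Wed 2444:Mon
Friday: 2324, 2352, 2380, 2408, 2436 → 5.

5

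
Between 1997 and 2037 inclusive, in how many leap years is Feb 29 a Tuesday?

2

Leap years in 1997–2037: 10 of them.
Feb 29 weekday advances by 5 (mod 7) from one leap year to the next four years later (or differs when a century non-leap intervenes).
Leap-day weekdays: 2000:Tue✓ 2004:Sun 2008:Fri 2012:Wed 2016:Mon 2020:Sat 2024:Thu 2028:Tue✓ 2032:Sun 2036:Fri
Tuesday: 2000, 2028 → 2.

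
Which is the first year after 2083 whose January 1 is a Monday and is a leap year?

Jan 1 advances by 2 weekdays after a leap year and by 1 after a common year.
2083: Jan 1 is Friday.
2084: Saturday (leap)
2085: Monday
2086: Tuesday
2087: Wednesday
2088: Thursday (leap)
2089: Saturday
2090: Sunday
2091: Monday
2092: Tuesday (leap)
2093: Thursday
2094: Friday
2095: Saturday
2096: Sunday (leap)
2097: Tuesday
2098: Wednesday
2099: Thursday
2100: Friday
2101: Saturday
2102: Sunday
2103: Monday
2104: Tuesday (leap)
2105: Thursday
2106: Friday
2107: Saturday
2108: Sunday (leap)
2109: Tuesday
2110: Wednesday
2111: Thursday
2112: Friday (leap)
2113: Sunday
2114: Monday
2115: Tuesday
2116: Wednesday (leap)
2117: Friday
2118: Saturday
2119: Sunday
2120: Monday (leap)
2120 begins on a Monday and is a leap year.

2120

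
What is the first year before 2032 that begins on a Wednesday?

Jan 1 advances by 2 weekdays after a leap year and by 1 after a common year.
2032: Jan 1 is Thursday (leap).
2031: Wednesday
2031 begins on a Wednesday

2031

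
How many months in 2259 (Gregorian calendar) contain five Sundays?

A month of length L has five Sundays iff its first Sunday is on day ≤ L−28 (so day 1–3 in a 31-day month, 1–2 in a 30-day month, day 1 in a leap February).
Checking each month of 2259: Jan starts Sat (31d) ✓; Feb starts Tue (28d); Mar starts Tue (31d); Apr starts Fri (30d); May starts Sun (31d) ✓; Jun starts Wed (30d); Jul starts Fri (31d) ✓; Aug starts Mon (31d); Sep starts Thu (30d); Oct starts Sat (31d) ✓; Nov starts Tue (30d); Dec starts Thu (31d).
Five-Sunday months: January, May, July, October → 4.

4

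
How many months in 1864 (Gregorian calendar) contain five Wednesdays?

A month of length L has five Wednesdays iff its first Wednesday is on day ≤ L−28 (so day 1–3 in a 31-day month, 1–2 in a 30-day month, day 1 in a leap February).
Checking each month of 1864: Jan starts Fri (31d); Feb starts Mon (29d); Mar starts Tue (31d) ✓; Apr starts Fri (30d); May starts Sun (31d); Jun starts Wed (30d) ✓; Jul starts Fri (31d); Aug starts Mon (31d) ✓; Sep starts Thu (30d); Oct starts Sat (31d); Nov starts Tue (30d) ✓; Dec starts Thu (31d).
Five-Wednesday months: March, June, August, November → 4.

4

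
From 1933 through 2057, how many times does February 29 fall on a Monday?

Leap years in 1933–2057: 31 of them.
Feb 29 weekday advances by 5 (mod 7) from one leap year to the next four years later (or differs when a century non-leap intervenes).
Leap-day weekdays: 1936:Sat 1940:Thu 1944:Tue 1948:Sun 1952:Fri 1956:Wed 1960:Mon✓ 1964:Sat 1968:Thu 1972:Tue 1976:Sun 1980:Fri 1984:Wed …(5 more)… 2008:Fri 2012:Wed 2016:Mon✓ 2020:Sat 2024:Thu 2028:Tue 2032:Sun 2036:Fri 2040:Wed 2044:Mon✓ 2048:Sat 2052:Thu 2056:Tue
Monday: 1960, 1988, 2016, 2044 → 4.

4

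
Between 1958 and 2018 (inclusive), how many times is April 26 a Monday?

Track April 26's weekday year by year (advancing +1, or +2 across a Feb 29):
  1958: Sat  1959: Sun (+1)  1960: Tue (+2)  1961: Wed (+1)  1962: Thu (+1)
  1963: Fri (+1)  1964: Sun (+2)  1965: Mon (+1) ✓  1966: Tue (+1)  1967: Wed (+1)
  1968: Fri (+2)  1969: Sat (+1)  1970: Sun (+1)  1971: Mon (+1) ✓  … (33 more years) …
  2005: Tue (+1)  2006: Wed (+1)  2007: Thu (+1)  2008: Sat (+2)  2009: Sun (+1)
  2010: Mon (+1) ✓  2011: Tue (+1)  2012: Thu (+2)  2013: Fri (+1)  2014: Sat (+1)
  2015: Sun (+1)  2016: Tue (+2)  2017: Wed (+1)  2018: Thu (+1)
Monday years: 1965, 1971, 1976, 1982, 1993, 1999, 2004, 2010 — 8 in total.

8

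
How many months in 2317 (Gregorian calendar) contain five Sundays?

4

A month of length L has five Sundays iff its first Sunday is on day ≤ L−28 (so day 1–3 in a 31-day month, 1–2 in a 30-day month, day 1 in a leap February).
Checking each month of 2317: Jan starts Mon (31d); Feb starts Thu (28d); Mar starts Thu (31d); Apr starts Sun (30d) ✓; May starts Tue (31d); Jun starts Fri (30d); Jul starts Sun (31d) ✓; Aug starts Wed (31d); Sep starts Sat (30d) ✓; Oct starts Mon (31d); Nov starts Thu (30d); Dec starts Sat (31d) ✓.
Five-Sunday months: April, July, September, December → 4.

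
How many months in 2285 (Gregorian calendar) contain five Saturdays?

A month of length L has five Saturdays iff its first Saturday is on day ≤ L−28 (so day 1–3 in a 31-day month, 1–2 in a 30-day month, day 1 in a leap February).
Checking each month of 2285: Jan starts Thu (31d) ✓; Feb starts Sun (28d); Mar starts Sun (31d); Apr starts Wed (30d); May starts Fri (31d) ✓; Jun starts Mon (30d); Jul starts Wed (31d); Aug starts Sat (31d) ✓; Sep starts Tue (30d); Oct starts Thu (31d) ✓; Nov starts Sun (30d); Dec starts Tue (31d).
Five-Saturday months: January, May, August, October → 4.

4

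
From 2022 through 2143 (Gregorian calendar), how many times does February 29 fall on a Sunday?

Leap years in 2022–2143: 29 of them.
Feb 29 weekday advances by 5 (mod 7) from one leap year to the next four years later (or differs when a century non-leap intervenes).
Leap-day weekdays: 2024:Thu 2028:Tue 2032:Sun✓ 2036:Fri 2040:Wed 2044:Mon 2048:Sat 2052:Thu 2056:Tue 2060:Sun✓ 2064:Fri 2068:Wed 2072:Mon …(3 more)… 2088:Sun✓ 2092:Fri 2096:Wed 2104:Fri 2108:Wed 2112:Mon 2116:Sat 2120:Thu 2124:Tue 2128:Sun✓ 2132:Fri 2136:Wed 2140:Mon
Sunday: 2032, 2060, 2088, 2128 → 4.

4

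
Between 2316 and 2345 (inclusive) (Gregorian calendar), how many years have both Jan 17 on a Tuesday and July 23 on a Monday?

Check each year's weekday for Jan 17 and July 23:
  2316: Mon/Sun  2317: Wed/Mon  2318: Thu/Tue  2319: Fri/Wed  2320: Sat/Fri  2321: Mon/Sat  2322: Tue/Sun  2323: Wed/Mon  2324: Thu/Wed  2325: Sat/Thu  2326: Sun/Fri  2327: Mon/Sat  2328: Tue/Mon ✓  2329: Thu/Tue  2330: Fri/Wed  2331: Sat/Thu  2332: Sun/Sat  2333: Tue/Sun  2334: Wed/Mon  2335: Thu/Tue  2336: Fri/Thu  2337: Sun/Fri  2338: Mon/Sat  2339: Tue/Sun  2340: Wed/Tue  2341: Fri/Wed  2342: Sat/Thu  2343: Sun/Fri  2344: Mon/Sun  2345: Wed/Mon
Both conditions hold in: 2328 — 1.

1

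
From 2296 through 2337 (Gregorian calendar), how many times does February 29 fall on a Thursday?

Leap years in 2296–2337: 10 of them.
Feb 29 weekday advances by 5 (mod 7) from one leap year to the next four years later (or differs when a century non-leap intervenes).
Leap-day weekdays: 2296:Sat 2304:Mon 2308:Sat 2312:Thu✓ 2316:Tue 2320:Sun 2324:Fri 2328:Wed 2332:Mon 2336:Sat
Thursday: 2312 → 1.

1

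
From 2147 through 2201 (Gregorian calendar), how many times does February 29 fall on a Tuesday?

Leap years in 2147–2201: 13 of them.
Feb 29 weekday advances by 5 (mod 7) from one leap year to the next four years later (or differs when a century non-leap intervenes).
Leap-day weekdays: 2148:Thu 2152:Tue✓ 2156:Sun 2160:Fri 2164:Wed 2168:Mon 2172:Sat 2176:Thu 2180:Tue✓ 2184:Sun 2188:Fri 2192:Wed 2196:Mon
Tuesday: 2152, 2180 → 2.

2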